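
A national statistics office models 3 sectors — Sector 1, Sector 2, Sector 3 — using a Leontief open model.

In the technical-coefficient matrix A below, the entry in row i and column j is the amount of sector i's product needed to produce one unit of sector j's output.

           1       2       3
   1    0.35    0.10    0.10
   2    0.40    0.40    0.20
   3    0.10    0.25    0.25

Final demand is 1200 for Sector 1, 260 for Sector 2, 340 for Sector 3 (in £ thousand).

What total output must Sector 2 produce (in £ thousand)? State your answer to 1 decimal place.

x_2 = 2669.6

I − A =
  [   0.65    -0.10    -0.10]
  [  -0.40     0.60    -0.20]
  [  -0.10    -0.25     0.75]
Cofactors of I−A, C_ij = (−1)^(i+j)·(minor ij) (rows/columns in the sector order above):
  C_11 = (0.60)(0.75) − (-0.20)(-0.25) = 0.4000
  C_12 = −[(-0.40)(0.75) − (-0.20)(-0.10)] = 0.3200
  C_13 = (-0.40)(-0.25) − (0.60)(-0.10) = 0.1600
  C_21 = −[(-0.10)(0.75) − (-0.10)(-0.25)] = 0.1000
  C_22 = (0.65)(0.75) − (-0.10)(-0.10) = 0.4775
  C_23 = −[(0.65)(-0.25) − (-0.10)(-0.10)] = 0.1725
  C_31 = (-0.10)(-0.20) − (-0.10)(0.60) = 0.0800
  C_32 = −[(0.65)(-0.20) − (-0.10)(-0.40)] = 0.1700
  C_33 = (0.65)(0.60) − (-0.10)(-0.40) = 0.3500
det(I−A) = Σ_j (I−A)_1j·C_1j = (0.65)(0.4000) + (-0.10)(0.3200) + (-0.10)(0.1600) = 0.2120
adj(I−A) = Cᵀ =
  [ 0.4000   0.1000   0.0800]
  [ 0.3200   0.4775   0.1700]
  [ 0.1600   0.1725   0.3500]
(I − A)⁻¹ = adj(I−A) / det(I−A) ≈
  [   1.8868     0.4717     0.3774]
  [   1.5094     2.2524     0.8019]
  [   0.7547     0.8137     1.6509]
x = (I − A)⁻¹ d = adj(I−A)·d / det(I−A), with det(I−A) = 0.2120:
  x_1 = (0.4000·1200 + 0.1000·260 + 0.0800·340) / 0.2120 = 533.20 / 0.2120 ≈ 2515.1
  x_2 = (0.3200·1200 + 0.4775·260 + 0.1700·340) / 0.2120 = 565.95 / 0.2120 ≈ 2669.6
  x_3 = (0.1600·1200 + 0.1725·260 + 0.3500·340) / 0.2120 = 355.85 / 0.2120 ≈ 1678.5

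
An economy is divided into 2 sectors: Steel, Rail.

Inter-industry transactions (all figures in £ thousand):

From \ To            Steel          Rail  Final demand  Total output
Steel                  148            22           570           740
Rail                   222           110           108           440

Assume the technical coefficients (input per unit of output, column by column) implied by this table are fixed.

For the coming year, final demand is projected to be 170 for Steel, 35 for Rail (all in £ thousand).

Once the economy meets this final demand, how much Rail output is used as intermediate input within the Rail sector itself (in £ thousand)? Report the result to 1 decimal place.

z_22 = 33.8

Technical coefficients a_ij = z_ij / X_j:
  a_11 = 148/740 = 0.20, a_21 = 222/740 = 0.30
  a_12 = 22/440 = 0.05, a_22 = 110/440 = 0.25
I − A =
  [   0.80    -0.05]
  [  -0.30     0.75]
det(I−A) = (0.80)(0.75) − (-0.05)(-0.30) = 0.5850
adj(I−A) = [[0.75, 0.05], [0.30, 0.80]]
(I − A)⁻¹ = adj(I−A) / det(I−A) ≈
  [   1.2821     0.0855]
  [   0.5128     1.3675]
First solve x = (I − A)⁻¹ d = adj(I−A)·d / det(I−A); in particular x_2 = (0.30·170 + 0.80·35) / 0.5850 = 79.00 / 0.5850 ≈ 135.043.
Intermediate flow from 2 to 2: z_22 = a_22 · x_2 = 0.25 × 79.00 / 0.5850 = 19.75 / 0.5850 ≈ 33.8.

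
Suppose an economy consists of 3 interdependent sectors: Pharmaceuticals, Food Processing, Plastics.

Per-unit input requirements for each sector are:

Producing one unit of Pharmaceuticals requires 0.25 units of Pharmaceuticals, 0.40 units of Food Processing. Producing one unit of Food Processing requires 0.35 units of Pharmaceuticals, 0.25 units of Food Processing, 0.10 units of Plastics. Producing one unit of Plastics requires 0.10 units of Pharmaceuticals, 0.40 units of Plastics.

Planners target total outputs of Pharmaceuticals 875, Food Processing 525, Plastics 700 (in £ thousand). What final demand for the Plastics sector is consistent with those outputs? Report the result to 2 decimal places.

d_3 = 367.50

I − A =
  [   0.75    -0.35    -0.10]
  [  -0.40     0.75     0.00]
  [   0.00    -0.10     0.60]
d = (I − A) x:
  d_1 = (+0.75)·875 + (-0.35)·525 + (-0.10)·700 = 402.50
  d_2 = (-0.40)·875 + (+0.75)·525 + (+0.00)·700 = 43.75
  d_3 = (+0.00)·875 + (-0.10)·525 + (+0.60)·700 = 367.50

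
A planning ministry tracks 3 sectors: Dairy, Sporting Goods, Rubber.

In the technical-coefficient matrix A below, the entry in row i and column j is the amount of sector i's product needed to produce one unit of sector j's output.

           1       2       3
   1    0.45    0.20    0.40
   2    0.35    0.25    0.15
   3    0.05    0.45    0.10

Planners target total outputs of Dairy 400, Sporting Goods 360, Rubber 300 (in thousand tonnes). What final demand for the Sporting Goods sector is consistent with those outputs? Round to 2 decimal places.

d_2 = 85.00

I − A =
  [   0.55    -0.20    -0.40]
  [  -0.35     0.75    -0.15]
  [  -0.05    -0.45     0.90]
d = (I − A) x:
  d_1 = (+0.55)·400 + (-0.20)·360 + (-0.40)·300 = 28.00
  d_2 = (-0.35)·400 + (+0.75)·360 + (-0.15)·300 = 85.00
  d_3 = (-0.05)·400 + (-0.45)·360 + (+0.90)·300 = 88.00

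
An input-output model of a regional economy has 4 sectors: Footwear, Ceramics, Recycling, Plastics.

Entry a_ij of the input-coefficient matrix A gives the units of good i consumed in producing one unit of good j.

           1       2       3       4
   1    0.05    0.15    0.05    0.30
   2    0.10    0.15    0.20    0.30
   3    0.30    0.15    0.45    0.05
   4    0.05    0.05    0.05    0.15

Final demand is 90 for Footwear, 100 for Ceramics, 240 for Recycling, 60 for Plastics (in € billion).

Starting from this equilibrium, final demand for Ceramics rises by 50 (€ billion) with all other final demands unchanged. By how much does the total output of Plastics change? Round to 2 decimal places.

I − A =
  [   0.95    -0.15    -0.05    -0.30]
  [  -0.10     0.85    -0.20    -0.30]
  [  -0.30    -0.15     0.55    -0.05]
  [  -0.05    -0.05    -0.05     0.85]
Compute the cofactors C_ij = (−1)^(i+j)·(3×3 minor ij) of I−A; the adjugate is their transpose:
adj(I−A) = Cᵀ =
  [ 0.358750   0.086750   0.078875   0.161875]
  [ 0.110750   0.416125   0.179250   0.196500]
  [ 0.229625   0.164375   0.642875   0.176875]
  [ 0.041125   0.039250   0.053000   0.384875]
det(I−A) = Σ_j (I−A)_1j·C_1j = (0.95)(0.358750) + (-0.15)(0.110750) + (-0.05)(0.229625) + (-0.30)(0.041125) = 0.30038125
(I − A)⁻¹ = adj(I−A) / det(I−A) ≈
  [   1.1943     0.2888     0.2626     0.5389]
  [   0.3687     1.3853     0.5967     0.6542]
  [   0.7644     0.5472     2.1402     0.5888]
  [   0.1369     0.1307     0.1764     1.2813]
Δx = (I − A)⁻¹ Δd with Δd having +50 in the Ceramics component and 0 elsewhere.
So Δx_4 = L_42 · (+50), where L_42 = adj(I−A)_42 / det(I−A) = 0.039250 / 0.30038125.
Δx_4 = 0.039250 × (+50) / 0.30038125 = 1.9625 / 0.30038125 ≈ 6.53.

Δx_4 = 6.53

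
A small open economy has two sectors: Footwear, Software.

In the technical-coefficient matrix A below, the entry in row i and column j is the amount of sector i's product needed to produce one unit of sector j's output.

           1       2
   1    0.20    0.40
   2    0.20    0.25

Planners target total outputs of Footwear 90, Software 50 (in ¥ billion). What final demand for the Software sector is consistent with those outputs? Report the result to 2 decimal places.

d_2 = 19.50

I − A =
  [   0.80    -0.40]
  [  -0.20     0.75]
d = (I − A) x:
  d_1 = (+0.80)·90 + (-0.40)·50 = 52.00
  d_2 = (-0.20)·90 + (+0.75)·50 = 19.50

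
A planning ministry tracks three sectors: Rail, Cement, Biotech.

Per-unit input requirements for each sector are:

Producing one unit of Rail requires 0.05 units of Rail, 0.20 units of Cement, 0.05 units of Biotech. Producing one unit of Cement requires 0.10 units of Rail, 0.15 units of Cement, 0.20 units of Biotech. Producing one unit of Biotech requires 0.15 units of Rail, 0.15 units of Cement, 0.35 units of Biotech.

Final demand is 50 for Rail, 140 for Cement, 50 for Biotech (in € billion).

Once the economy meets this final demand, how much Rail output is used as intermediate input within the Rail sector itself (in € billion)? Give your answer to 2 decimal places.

I − A =
  [   0.95    -0.10    -0.15]
  [  -0.20     0.85    -0.15]
  [  -0.05    -0.20     0.65]
Cofactors of I−A, C_ij = (−1)^(i+j)·(minor ij) (rows/columns in the sector order above):
  C_11 = (0.85)(0.65) − (-0.15)(-0.20) = 0.5225
  C_12 = −[(-0.20)(0.65) − (-0.15)(-0.05)] = 0.1375
  C_13 = (-0.20)(-0.20) − (0.85)(-0.05) = 0.0825
  C_21 = −[(-0.10)(0.65) − (-0.15)(-0.20)] = 0.0950
  C_22 = (0.95)(0.65) − (-0.15)(-0.05) = 0.6100
  C_23 = −[(0.95)(-0.20) − (-0.10)(-0.05)] = 0.1950
  C_31 = (-0.10)(-0.15) − (-0.15)(0.85) = 0.1425
  C_32 = −[(0.95)(-0.15) − (-0.15)(-0.20)] = 0.1725
  C_33 = (0.95)(0.85) − (-0.10)(-0.20) = 0.7875
det(I−A) = Σ_j (I−A)_1j·C_1j = (0.95)(0.5225) + (-0.10)(0.1375) + (-0.15)(0.0825) = 0.47025
adj(I−A) = Cᵀ =
  [ 0.5225   0.0950   0.1425]
  [ 0.1375   0.6100   0.1725]
  [ 0.0825   0.1950   0.7875]
(I − A)⁻¹ = adj(I−A) / det(I−A) ≈
  [   1.1111     0.2020     0.3030]
  [   0.2924     1.2972     0.3668]
  [   0.1754     0.4147     1.6746]
First solve x = (I − A)⁻¹ d = adj(I−A)·d / det(I−A); in particular x_R = (0.5225·50 + 0.0950·140 + 0.1425·50) / 0.47025 = 46.55 / 0.47025 ≈ 98.9899.
Intermediate flow from R to R: z_RR = a_RR · x_R = 0.05 × 46.55 / 0.47025 = 2.3275 / 0.47025 ≈ 4.95.

z_RR = 4.95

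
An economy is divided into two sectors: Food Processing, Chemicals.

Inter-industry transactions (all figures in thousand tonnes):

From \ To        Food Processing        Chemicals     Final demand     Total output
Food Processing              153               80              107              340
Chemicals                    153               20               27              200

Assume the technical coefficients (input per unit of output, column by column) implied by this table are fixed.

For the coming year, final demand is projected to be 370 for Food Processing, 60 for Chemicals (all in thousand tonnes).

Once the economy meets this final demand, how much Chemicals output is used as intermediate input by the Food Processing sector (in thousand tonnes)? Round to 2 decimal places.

z_21 = 510.00

Technical coefficients a_ij = z_ij / X_j:
  a_11 = 153/340 = 0.45, a_21 = 153/340 = 0.45
  a_12 = 80/200 = 0.40, a_22 = 20/200 = 0.10
I − A =
  [   0.55    -0.40]
  [  -0.45     0.90]
det(I−A) = (0.55)(0.90) − (-0.40)(-0.45) = 0.3150
adj(I−A) = [[0.90, 0.40], [0.45, 0.55]]
(I − A)⁻¹ = adj(I−A) / det(I−A) ≈
  [   2.8571     1.2698]
  [   1.4286     1.7460]
First solve x = (I − A)⁻¹ d = adj(I−A)·d / det(I−A); in particular x_1 = (0.90·370 + 0.40·60) / 0.3150 = 357.00 / 0.3150 ≈ 1133.3333.
Intermediate flow from 2 to 1: z_21 = a_21 · x_1 = 0.45 × 357.00 / 0.3150 = 160.65 / 0.3150 = 510.00.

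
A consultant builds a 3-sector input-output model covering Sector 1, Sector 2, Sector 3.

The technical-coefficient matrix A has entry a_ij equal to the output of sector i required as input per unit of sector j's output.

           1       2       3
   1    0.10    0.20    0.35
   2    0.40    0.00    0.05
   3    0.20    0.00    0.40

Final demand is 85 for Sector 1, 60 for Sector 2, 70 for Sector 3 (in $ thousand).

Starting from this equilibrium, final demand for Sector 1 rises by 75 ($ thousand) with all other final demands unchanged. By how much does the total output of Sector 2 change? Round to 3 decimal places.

I − A =
  [   0.90    -0.20    -0.35]
  [  -0.40     1.00    -0.05]
  [  -0.20     0.00     0.60]
Cofactors of I−A, C_ij = (−1)^(i+j)·(minor ij) (rows/columns in the sector order above):
  C_11 = (1.00)(0.60) − (-0.05)(0.00) = 0.6000
  C_12 = −[(-0.40)(0.60) − (-0.05)(-0.20)] = 0.2500
  C_13 = (-0.40)(0.00) − (1.00)(-0.20) = 0.2000
  C_21 = −[(-0.20)(0.60) − (-0.35)(0.00)] = 0.1200
  C_22 = (0.90)(0.60) − (-0.35)(-0.20) = 0.4700
  C_23 = −[(0.90)(0.00) − (-0.20)(-0.20)] = 0.0400
  C_31 = (-0.20)(-0.05) − (-0.35)(1.00) = 0.3600
  C_32 = −[(0.90)(-0.05) − (-0.35)(-0.40)] = 0.1850
  C_33 = (0.90)(1.00) − (-0.20)(-0.40) = 0.8200
det(I−A) = Σ_j (I−A)_1j·C_1j = (0.90)(0.6000) + (-0.20)(0.2500) + (-0.35)(0.2000) = 0.4200
adj(I−A) = Cᵀ =
  [ 0.6000   0.1200   0.3600]
  [ 0.2500   0.4700   0.1850]
  [ 0.2000   0.0400   0.8200]
(I − A)⁻¹ = adj(I−A) / det(I−A) ≈
  [   1.4286     0.2857     0.8571]
  [   0.5952     1.1190     0.4405]
  [   0.4762     0.0952     1.9524]
Δx = (I − A)⁻¹ Δd with Δd having +75 in the Sector 1 component and 0 elsewhere.
So Δx_2 = L_21 · (+75), where L_21 = adj(I−A)_21 / det(I−A) = 0.2500 / 0.4200.
Δx_2 = 0.2500 × (+75) / 0.4200 = 18.75 / 0.4200 ≈ 44.643.

Δx_2 = 44.643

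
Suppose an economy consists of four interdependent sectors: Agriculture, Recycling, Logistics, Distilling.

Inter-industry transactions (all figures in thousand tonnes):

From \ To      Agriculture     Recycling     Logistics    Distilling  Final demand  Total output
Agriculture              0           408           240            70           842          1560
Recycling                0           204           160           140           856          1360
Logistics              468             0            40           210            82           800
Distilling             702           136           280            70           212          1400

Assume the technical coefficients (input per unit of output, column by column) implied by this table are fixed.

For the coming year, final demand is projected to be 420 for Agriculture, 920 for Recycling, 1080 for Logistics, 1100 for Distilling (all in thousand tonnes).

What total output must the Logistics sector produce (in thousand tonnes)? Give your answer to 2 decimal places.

Technical coefficients a_ij = z_ij / X_j:
  a_AA = 0/1560 = 0.00, a_RA = 0/1560 = 0.00, a_LA = 468/1560 = 0.30, a_DA = 702/1560 = 0.45
  a_AR = 408/1360 = 0.30, a_RR = 204/1360 = 0.15, a_LR = 0/1360 = 0.00, a_DR = 136/1360 = 0.10
  a_AL = 240/800 = 0.30, a_RL = 160/800 = 0.20, a_LL = 40/800 = 0.05, a_DL = 280/800 = 0.35
  a_AD = 70/1400 = 0.05, a_RD = 140/1400 = 0.10, a_LD = 210/1400 = 0.15, a_DD = 70/1400 = 0.05
I − A =
  [   1.00    -0.30    -0.30    -0.05]
  [   0.00     0.85    -0.20    -0.10]
  [  -0.30     0.00     0.95    -0.15]
  [  -0.45    -0.10    -0.35     0.95]
Compute the cofactors C_ij = (−1)^(i+j)·(3×3 minor ij) of I−A; the adjugate is their transpose:
adj(I−A) = Cᵀ =
  [ 0.710000   0.264250   0.322625   0.116125]
  [ 0.123750   0.717625   0.234000   0.119000]
  [ 0.296625   0.122250   0.764875   0.149250]
  [ 0.458625   0.245750   0.459250   0.713000]
det(I−A) = Σ_j (I−A)_1j·C_1j = (1.00)(0.710000) + (-0.30)(0.123750) + (-0.30)(0.296625) + (-0.05)(0.458625) = 0.56095625
(I − A)⁻¹ = adj(I−A) / det(I−A) ≈
  [   1.2657     0.4711     0.5751     0.2070]
  [   0.2206     1.2793     0.4171     0.2121]
  [   0.5288     0.2179     1.3635     0.2661]
  [   0.8176     0.4381     0.8187     1.2710]
x = (I − A)⁻¹ d = adj(I−A)·d / det(I−A), with det(I−A) = 0.56095625:
  x_A = (0.710000·420 + 0.264250·920 + 0.322625·1080 + 0.116125·1100) / 0.56095625 = 1017.4825 / 0.56095625 ≈ 1813.84
  x_R = (0.123750·420 + 0.717625·920 + 0.234000·1080 + 0.119000·1100) / 0.56095625 = 1095.81 / 0.56095625 ≈ 1953.47
  x_L = (0.296625·420 + 0.122250·920 + 0.764875·1080 + 0.149250·1100) / 0.56095625 = 1227.2925 / 0.56095625 ≈ 2187.86
  x_D = (0.458625·420 + 0.245750·920 + 0.459250·1080 + 0.713000·1100) / 0.56095625 = 1699.0025 / 0.56095625 ≈ 3028.76

x_L = 2187.86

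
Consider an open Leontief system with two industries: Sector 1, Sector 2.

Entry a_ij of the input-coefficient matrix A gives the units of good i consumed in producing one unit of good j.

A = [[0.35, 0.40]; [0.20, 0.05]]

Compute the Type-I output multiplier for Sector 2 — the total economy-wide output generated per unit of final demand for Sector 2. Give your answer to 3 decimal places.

I − A =
  [   0.65    -0.40]
  [  -0.20     0.95]
det(I−A) = (0.65)(0.95) − (-0.40)(-0.20) = 0.5375
adj(I−A) = [[0.95, 0.40], [0.20, 0.65]]
(I − A)⁻¹ = adj(I−A) / det(I−A) ≈
  [   1.7674     0.7442]
  [   0.3721     1.2093]
The output multiplier for sector j is the column-j sum of the Leontief inverse (I − A)⁻¹ = adj(I−A) / det(I−A).
Column 2 of adj(I−A): (0.40, 0.65); det(I−A) = 0.5375.
m_2 = (0.40 + 0.65) / 0.5375 = 1.05 / 0.5375 ≈ 1.953.

m_2 = 1.953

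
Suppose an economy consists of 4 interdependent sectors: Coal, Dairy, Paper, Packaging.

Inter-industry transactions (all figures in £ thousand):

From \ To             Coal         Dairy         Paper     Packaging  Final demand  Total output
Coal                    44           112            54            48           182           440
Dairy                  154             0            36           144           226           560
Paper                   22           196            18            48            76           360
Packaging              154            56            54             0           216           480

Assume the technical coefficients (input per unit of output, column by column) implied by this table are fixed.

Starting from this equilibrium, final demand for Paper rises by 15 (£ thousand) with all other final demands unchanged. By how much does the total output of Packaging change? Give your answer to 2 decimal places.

Technical coefficients a_ij = z_ij / X_j:
  a_11 = 44/440 = 0.10, a_21 = 154/440 = 0.35, a_31 = 22/440 = 0.05, a_41 = 154/440 = 0.35
  a_12 = 112/560 = 0.20, a_22 = 0/560 = 0.00, a_32 = 196/560 = 0.35, a_42 = 56/560 = 0.10
  a_13 = 54/360 = 0.15, a_23 = 36/360 = 0.10, a_33 = 18/360 = 0.05, a_43 = 54/360 = 0.15
  a_14 = 48/480 = 0.10, a_24 = 144/480 = 0.30, a_34 = 48/480 = 0.10, a_44 = 0/480 = 0.00
I − A =
  [   0.90    -0.20    -0.15    -0.10]
  [  -0.35     1.00    -0.10    -0.30]
  [  -0.05    -0.35     0.95    -0.10]
  [  -0.35    -0.10    -0.15     1.00]
Compute the cofactors C_ij = (−1)^(i+j)·(3×3 minor ij) of I−A; the adjugate is their transpose:
adj(I−A) = Cᵀ =
  [ 0.854750   0.255750   0.190500   0.181250]
  [ 0.437750   0.794750   0.200500   0.302250]
  [ 0.246250   0.329250   0.743500   0.197750]
  [ 0.379875   0.218375   0.198250   0.730125]
det(I−A) = Σ_j (I−A)_1j·C_1j = (0.90)(0.854750) + (-0.20)(0.437750) + (-0.15)(0.246250) + (-0.10)(0.379875) = 0.6068
(I − A)⁻¹ = adj(I−A) / det(I−A) ≈
  [   1.4086     0.4215     0.3139     0.2987]
  [   0.7214     1.3097     0.3304     0.4981]
  [   0.4058     0.5426     1.2253     0.3259]
  [   0.6260     0.3599     0.3267     1.2032]
Δx = (I − A)⁻¹ Δd with Δd having +15 in the Paper component and 0 elsewhere.
So Δx_4 = L_43 · (+15), where L_43 = adj(I−A)_43 / det(I−A) = 0.198250 / 0.6068.
Δx_4 = 0.198250 × (+15) / 0.6068 = 2.97375 / 0.6068 ≈ 4.90.

Δx_4 = 4.90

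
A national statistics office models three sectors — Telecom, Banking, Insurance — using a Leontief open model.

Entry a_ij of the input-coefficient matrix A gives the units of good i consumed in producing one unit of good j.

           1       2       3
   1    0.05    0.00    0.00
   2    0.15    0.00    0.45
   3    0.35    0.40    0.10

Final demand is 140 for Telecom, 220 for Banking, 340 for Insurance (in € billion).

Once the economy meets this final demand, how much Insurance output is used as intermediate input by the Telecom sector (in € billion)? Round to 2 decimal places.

I − A =
  [   0.95     0.00     0.00]
  [  -0.15     1.00    -0.45]
  [  -0.35    -0.40     0.90]
Cofactors of I−A, C_ij = (−1)^(i+j)·(minor ij) (rows/columns in the sector order above):
  C_11 = (1.00)(0.90) − (-0.45)(-0.40) = 0.7200
  C_12 = −[(-0.15)(0.90) − (-0.45)(-0.35)] = 0.2925
  C_13 = (-0.15)(-0.40) − (1.00)(-0.35) = 0.4100
  C_21 = −[(0.00)(0.90) − (0.00)(-0.40)] = 0.0000
  C_22 = (0.95)(0.90) − (0.00)(-0.35) = 0.8550
  C_23 = −[(0.95)(-0.40) − (0.00)(-0.35)] = 0.3800
  C_31 = (0.00)(-0.45) − (0.00)(1.00) = 0.0000
  C_32 = −[(0.95)(-0.45) − (0.00)(-0.15)] = 0.4275
  C_33 = (0.95)(1.00) − (0.00)(-0.15) = 0.9500
det(I−A) = Σ_j (I−A)_1j·C_1j = (0.95)(0.7200) + (0.00)(0.2925) + (0.00)(0.4100) = 0.6840
adj(I−A) = Cᵀ =
  [ 0.7200   0.0000   0.0000]
  [ 0.2925   0.8550   0.4275]
  [ 0.4100   0.3800   0.9500]
(I − A)⁻¹ = adj(I−A) / det(I−A) ≈
  [   1.0526     0.0000     0.0000]
  [   0.4276     1.2500     0.6250]
  [   0.5994     0.5556     1.3889]
First solve x = (I − A)⁻¹ d = adj(I−A)·d / det(I−A); in particular x_1 = (0.7200·140 + 0.0000·220 + 0.0000·340) / 0.6840 = 100.80 / 0.6840 ≈ 147.3684.
Intermediate flow from 3 to 1: z_31 = a_31 · x_1 = 0.35 × 100.80 / 0.6840 = 35.28 / 0.6840 ≈ 51.58.

z_31 = 51.58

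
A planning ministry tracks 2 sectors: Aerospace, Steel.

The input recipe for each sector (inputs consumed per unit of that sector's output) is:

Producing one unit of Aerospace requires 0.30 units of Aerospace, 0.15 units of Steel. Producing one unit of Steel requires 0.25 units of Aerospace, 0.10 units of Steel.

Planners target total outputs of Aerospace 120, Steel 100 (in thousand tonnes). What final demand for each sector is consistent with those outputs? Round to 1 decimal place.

d_1 = 59.0, d_2 = 72.0

I − A =
  [   0.70    -0.25]
  [  -0.15     0.90]
d = (I − A) x:
  d_1 = (+0.70)·120 + (-0.25)·100 = 59.0
  d_2 = (-0.15)·120 + (+0.90)·100 = 72.0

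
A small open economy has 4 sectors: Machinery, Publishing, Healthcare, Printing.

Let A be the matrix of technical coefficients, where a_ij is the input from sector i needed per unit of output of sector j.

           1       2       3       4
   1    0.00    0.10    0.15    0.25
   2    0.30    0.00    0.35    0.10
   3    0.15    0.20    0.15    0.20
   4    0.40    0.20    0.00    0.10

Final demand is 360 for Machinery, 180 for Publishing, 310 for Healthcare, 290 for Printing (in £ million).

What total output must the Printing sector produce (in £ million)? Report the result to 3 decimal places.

I − A =
  [   1.00    -0.10    -0.15    -0.25]
  [  -0.30     1.00    -0.35    -0.10]
  [  -0.15    -0.20     0.85    -0.20]
  [  -0.40    -0.20     0.00     0.90]
Compute the cofactors C_ij = (−1)^(i+j)·(3×3 minor ij) of I−A; the adjugate is their transpose:
adj(I−A) = Cᵀ =
  [ 0.671000   0.152000   0.181000   0.243500]
  [ 0.338750   0.647750   0.326500   0.238625]
  [ 0.286000   0.229000   0.734000   0.268000]
  [ 0.373500   0.211500   0.153000   0.717750]
det(I−A) = Σ_j (I−A)_1j·C_1j = (1.00)(0.671000) + (-0.10)(0.338750) + (-0.15)(0.286000) + (-0.25)(0.373500) = 0.50085
(I − A)⁻¹ = adj(I−A) / det(I−A) ≈
  [   1.3397     0.3035     0.3614     0.4862]
  [   0.6764     1.2933     0.6519     0.4764]
  [   0.5710     0.4572     1.4655     0.5351]
  [   0.7457     0.4223     0.3055     1.4331]
x = (I − A)⁻¹ d = adj(I−A)·d / det(I−A), with det(I−A) = 0.50085:
  x_1 = (0.671000·360 + 0.152000·180 + 0.181000·310 + 0.243500·290) / 0.50085 = 395.645 / 0.50085 ≈ 789.947
  x_2 = (0.338750·360 + 0.647750·180 + 0.326500·310 + 0.238625·290) / 0.50085 = 408.96125 / 0.50085 ≈ 816.534
  x_3 = (0.286000·360 + 0.229000·180 + 0.734000·310 + 0.268000·290) / 0.50085 = 449.44 / 0.50085 ≈ 897.354
  x_4 = (0.373500·360 + 0.211500·180 + 0.153000·310 + 0.717750·290) / 0.50085 = 428.1075 / 0.50085 ≈ 854.762

x_4 = 854.762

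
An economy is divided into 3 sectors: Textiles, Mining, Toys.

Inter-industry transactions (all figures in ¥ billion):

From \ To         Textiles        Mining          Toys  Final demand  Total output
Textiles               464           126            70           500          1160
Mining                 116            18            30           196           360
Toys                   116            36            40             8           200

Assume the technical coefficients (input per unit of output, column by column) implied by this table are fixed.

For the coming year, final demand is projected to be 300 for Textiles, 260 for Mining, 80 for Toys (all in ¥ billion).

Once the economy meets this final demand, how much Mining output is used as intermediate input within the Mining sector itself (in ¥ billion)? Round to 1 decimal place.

Technical coefficients a_ij = z_ij / X_j:
  a_11 = 464/1160 = 0.40, a_21 = 116/1160 = 0.10, a_31 = 116/1160 = 0.10
  a_12 = 126/360 = 0.35, a_22 = 18/360 = 0.05, a_32 = 36/360 = 0.10
  a_13 = 70/200 = 0.35, a_23 = 30/200 = 0.15, a_33 = 40/200 = 0.20
I − A =
  [   0.60    -0.35    -0.35]
  [  -0.10     0.95    -0.15]
  [  -0.10    -0.10     0.80]
Cofactors of I−A, C_ij = (−1)^(i+j)·(minor ij) (rows/columns in the sector order above):
  C_11 = (0.95)(0.80) − (-0.15)(-0.10) = 0.7450
  C_12 = −[(-0.10)(0.80) − (-0.15)(-0.10)] = 0.0950
  C_13 = (-0.10)(-0.10) − (0.95)(-0.10) = 0.1050
  C_21 = −[(-0.35)(0.80) − (-0.35)(-0.10)] = 0.3150
  C_22 = (0.60)(0.80) − (-0.35)(-0.10) = 0.4450
  C_23 = −[(0.60)(-0.10) − (-0.35)(-0.10)] = 0.0950
  C_31 = (-0.35)(-0.15) − (-0.35)(0.95) = 0.3850
  C_32 = −[(0.60)(-0.15) − (-0.35)(-0.10)] = 0.1250
  C_33 = (0.60)(0.95) − (-0.35)(-0.10) = 0.5350
det(I−A) = Σ_j (I−A)_1j·C_1j = (0.60)(0.7450) + (-0.35)(0.0950) + (-0.35)(0.1050) = 0.3770
adj(I−A) = Cᵀ =
  [ 0.7450   0.3150   0.3850]
  [ 0.0950   0.4450   0.1250]
  [ 0.1050   0.0950   0.5350]
(I − A)⁻¹ = adj(I−A) / det(I−A) ≈
  [   1.9761     0.8355     1.0212]
  [   0.2520     1.1804     0.3316]
  [   0.2785     0.2520     1.4191]
First solve x = (I − A)⁻¹ d = adj(I−A)·d / det(I−A); in particular x_2 = (0.0950·300 + 0.4450·260 + 0.1250·80) / 0.3770 = 154.20 / 0.3770 ≈ 409.019.
Intermediate flow from 2 to 2: z_22 = a_22 · x_2 = 0.05 × 154.20 / 0.3770 = 7.71 / 0.3770 ≈ 20.5.

z_22 = 20.5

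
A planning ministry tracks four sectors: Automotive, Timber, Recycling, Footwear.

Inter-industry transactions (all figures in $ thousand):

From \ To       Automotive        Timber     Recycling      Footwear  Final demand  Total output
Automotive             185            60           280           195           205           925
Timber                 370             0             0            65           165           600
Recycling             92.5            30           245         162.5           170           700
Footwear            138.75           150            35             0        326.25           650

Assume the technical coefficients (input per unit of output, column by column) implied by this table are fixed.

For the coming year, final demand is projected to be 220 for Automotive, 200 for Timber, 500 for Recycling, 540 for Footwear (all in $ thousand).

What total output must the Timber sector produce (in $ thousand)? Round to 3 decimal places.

x_T = 923.494

Technical coefficients a_ij = z_ij / X_j:
  a_AA = 185/925 = 0.20, a_TA = 370/925 = 0.40, a_RA = 92.5/925 = 0.10, a_FA = 138.75/925 = 0.15
  a_AT = 60/600 = 0.10, a_TT = 0/600 = 0.00, a_RT = 30/600 = 0.05, a_FT = 150/600 = 0.25
  a_AR = 280/700 = 0.40, a_TR = 0/700 = 0.00, a_RR = 245/700 = 0.35, a_FR = 35/700 = 0.05
  a_AF = 195/650 = 0.30, a_TF = 65/650 = 0.10, a_RF = 162.5/650 = 0.25, a_FF = 0/650 = 0.00
I − A =
  [   0.80    -0.10    -0.40    -0.30]
  [  -0.40     1.00     0.00    -0.10]
  [  -0.10    -0.05     0.65    -0.25]
  [  -0.15    -0.25    -0.05     1.00]
Compute the cofactors C_ij = (−1)^(i+j)·(3×3 minor ij) of I−A; the adjugate is their transpose:
adj(I−A) = Cᵀ =
  [ 0.62100   0.15825   0.40550   0.30350]
  [ 0.26525   0.42425   0.17600   0.16600]
  [ 0.18075   0.10900   0.66350   0.23100]
  [ 0.16850   0.13525   0.13800   0.44600]
det(I−A) = Σ_j (I−A)_1j·C_1j = (0.80)(0.62100) + (-0.10)(0.26525) + (-0.40)(0.18075) + (-0.30)(0.16850) = 0.347425
(I − A)⁻¹ = adj(I−A) / det(I−A) ≈
  [   1.7874     0.4555     1.1672     0.8736]
  [   0.7635     1.2211     0.5066     0.4778]
  [   0.5203     0.3137     1.9098     0.6649]
  [   0.4850     0.3893     0.3972     1.2837]
x = (I − A)⁻¹ d = adj(I−A)·d / det(I−A), with det(I−A) = 0.347425:
  x_A = (0.62100·220 + 0.15825·200 + 0.40550·500 + 0.30350·540) / 0.347425 = 534.91 / 0.347425 ≈ 1539.642
  x_T = (0.26525·220 + 0.42425·200 + 0.17600·500 + 0.16600·540) / 0.347425 = 320.845 / 0.347425 ≈ 923.494
  x_R = (0.18075·220 + 0.10900·200 + 0.66350·500 + 0.23100·540) / 0.347425 = 518.055 / 0.347425 ≈ 1491.128
  x_F = (0.16850·220 + 0.13525·200 + 0.13800·500 + 0.44600·540) / 0.347425 = 373.96 / 0.347425 ≈ 1076.376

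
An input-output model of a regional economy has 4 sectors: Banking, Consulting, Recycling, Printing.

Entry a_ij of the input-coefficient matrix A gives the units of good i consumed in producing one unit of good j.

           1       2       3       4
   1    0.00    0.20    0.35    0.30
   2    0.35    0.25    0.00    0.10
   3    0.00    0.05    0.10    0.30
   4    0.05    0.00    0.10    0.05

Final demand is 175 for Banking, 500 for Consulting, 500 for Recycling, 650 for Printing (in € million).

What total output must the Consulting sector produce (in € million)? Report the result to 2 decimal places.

I − A =
  [   1.00    -0.20    -0.35    -0.30]
  [  -0.35     0.75     0.00    -0.10]
  [   0.00    -0.05     0.90    -0.30]
  [  -0.05     0.00    -0.10     0.95]
Compute the cofactors C_ij = (−1)^(i+j)·(3×3 minor ij) of I−A; the adjugate is their transpose:
adj(I−A) = Cᵀ =
  [ 0.618250   0.183125   0.273875   0.301000]
  [ 0.293250   0.806250   0.138625   0.221250]
  [ 0.028125   0.049750   0.633750   0.214250]
  [ 0.035500   0.014875   0.081125   0.605875]
det(I−A) = Σ_j (I−A)_1j·C_1j = (1.00)(0.618250) + (-0.20)(0.293250) + (-0.35)(0.028125) + (-0.30)(0.035500) = 0.53910625
(I − A)⁻¹ = adj(I−A) / det(I−A) ≈
  [   1.1468     0.3397     0.5080     0.5583]
  [   0.5440     1.4955     0.2571     0.4104]
  [   0.0522     0.0923     1.1756     0.3974]
  [   0.0658     0.0276     0.1505     1.1239]
x = (I − A)⁻¹ d = adj(I−A)·d / det(I−A), with det(I−A) = 0.53910625:
  x_1 = (0.618250·175 + 0.183125·500 + 0.273875·500 + 0.301000·650) / 0.53910625 = 532.34375 / 0.53910625 ≈ 987.46
  x_2 = (0.293250·175 + 0.806250·500 + 0.138625·500 + 0.221250·650) / 0.53910625 = 667.56875 / 0.53910625 ≈ 1238.29
  x_3 = (0.028125·175 + 0.049750·500 + 0.633750·500 + 0.214250·650) / 0.53910625 = 485.934375 / 0.53910625 ≈ 901.37
  x_4 = (0.035500·175 + 0.014875·500 + 0.081125·500 + 0.605875·650) / 0.53910625 = 448.03125 / 0.53910625 ≈ 831.06

x_2 = 1238.29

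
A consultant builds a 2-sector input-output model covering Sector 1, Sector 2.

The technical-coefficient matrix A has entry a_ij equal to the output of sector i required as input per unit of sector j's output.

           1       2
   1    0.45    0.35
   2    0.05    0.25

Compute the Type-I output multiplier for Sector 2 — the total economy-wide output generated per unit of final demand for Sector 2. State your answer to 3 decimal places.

I − A =
  [   0.55    -0.35]
  [  -0.05     0.75]
det(I−A) = (0.55)(0.75) − (-0.35)(-0.05) = 0.3950
adj(I−A) = [[0.75, 0.35], [0.05, 0.55]]
(I − A)⁻¹ = adj(I−A) / det(I−A) ≈
  [   1.8987     0.8861]
  [   0.1266     1.3924]
The output multiplier for sector j is the column-j sum of the Leontief inverse (I − A)⁻¹ = adj(I−A) / det(I−A).
Column 2 of adj(I−A): (0.35, 0.55); det(I−A) = 0.3950.
m_2 = (0.35 + 0.55) / 0.3950 = 0.90 / 0.3950 ≈ 2.278.

m_2 = 2.278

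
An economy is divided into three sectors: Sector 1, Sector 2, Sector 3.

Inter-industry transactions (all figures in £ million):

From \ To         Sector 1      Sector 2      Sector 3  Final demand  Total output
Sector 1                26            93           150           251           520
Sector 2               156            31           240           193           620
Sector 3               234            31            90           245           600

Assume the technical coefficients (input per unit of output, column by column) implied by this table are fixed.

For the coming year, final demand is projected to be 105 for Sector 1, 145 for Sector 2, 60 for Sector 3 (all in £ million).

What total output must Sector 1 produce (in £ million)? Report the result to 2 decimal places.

Technical coefficients a_ij = z_ij / X_j:
  a_11 = 26/520 = 0.05, a_21 = 156/520 = 0.30, a_31 = 234/520 = 0.45
  a_12 = 93/620 = 0.15, a_22 = 31/620 = 0.05, a_32 = 31/620 = 0.05
  a_13 = 150/600 = 0.25, a_23 = 240/600 = 0.40, a_33 = 90/600 = 0.15
I − A =
  [   0.95    -0.15    -0.25]
  [  -0.30     0.95    -0.40]
  [  -0.45    -0.05     0.85]
Cofactors of I−A, C_ij = (−1)^(i+j)·(minor ij) (rows/columns in the sector order above):
  C_11 = (0.95)(0.85) − (-0.40)(-0.05) = 0.7875
  C_12 = −[(-0.30)(0.85) − (-0.40)(-0.45)] = 0.4350
  C_13 = (-0.30)(-0.05) − (0.95)(-0.45) = 0.4425
  C_21 = −[(-0.15)(0.85) − (-0.25)(-0.05)] = 0.1400
  C_22 = (0.95)(0.85) − (-0.25)(-0.45) = 0.6950
  C_23 = −[(0.95)(-0.05) − (-0.15)(-0.45)] = 0.1150
  C_31 = (-0.15)(-0.40) − (-0.25)(0.95) = 0.2975
  C_32 = −[(0.95)(-0.40) − (-0.25)(-0.30)] = 0.4550
  C_33 = (0.95)(0.95) − (-0.15)(-0.30) = 0.8575
det(I−A) = Σ_j (I−A)_1j·C_1j = (0.95)(0.7875) + (-0.15)(0.4350) + (-0.25)(0.4425) = 0.57225
adj(I−A) = Cᵀ =
  [ 0.7875   0.1400   0.2975]
  [ 0.4350   0.6950   0.4550]
  [ 0.4425   0.1150   0.8575]
(I − A)⁻¹ = adj(I−A) / det(I−A) ≈
  [   1.3761     0.2446     0.5199]
  [   0.7602     1.2145     0.7951]
  [   0.7733     0.2010     1.4985]
x = (I − A)⁻¹ d = adj(I−A)·d / det(I−A), with det(I−A) = 0.57225:
  x_1 = (0.7875·105 + 0.1400·145 + 0.2975·60) / 0.57225 = 120.8375 / 0.57225 ≈ 211.16
  x_2 = (0.4350·105 + 0.6950·145 + 0.4550·60) / 0.57225 = 173.75 / 0.57225 ≈ 303.63
  x_3 = (0.4425·105 + 0.1150·145 + 0.8575·60) / 0.57225 = 114.5875 / 0.57225 ≈ 200.24

x_1 = 211.16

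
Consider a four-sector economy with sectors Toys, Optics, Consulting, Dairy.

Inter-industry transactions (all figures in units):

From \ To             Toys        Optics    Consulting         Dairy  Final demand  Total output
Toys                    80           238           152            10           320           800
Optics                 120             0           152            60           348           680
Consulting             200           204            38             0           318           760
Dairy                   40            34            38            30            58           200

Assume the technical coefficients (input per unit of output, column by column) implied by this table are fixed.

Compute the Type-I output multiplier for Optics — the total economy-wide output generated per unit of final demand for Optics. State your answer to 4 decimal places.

m_2 = 2.5601

Technical coefficients a_ij = z_ij / X_j:
  a_11 = 80/800 = 0.10, a_21 = 120/800 = 0.15, a_31 = 200/800 = 0.25, a_41 = 40/800 = 0.05
  a_12 = 238/680 = 0.35, a_22 = 0/680 = 0.00, a_32 = 204/680 = 0.30, a_42 = 34/680 = 0.05
  a_13 = 152/760 = 0.20, a_23 = 152/760 = 0.20, a_33 = 38/760 = 0.05, a_43 = 38/760 = 0.05
  a_14 = 10/200 = 0.05, a_24 = 60/200 = 0.30, a_34 = 0/200 = 0.00, a_44 = 30/200 = 0.15
I − A =
  [   0.90    -0.35    -0.20    -0.05]
  [  -0.15     1.00    -0.20    -0.30]
  [  -0.25    -0.30     0.95     0.00]
  [  -0.05    -0.05    -0.05     0.85]
Compute the cofactors C_ij = (−1)^(i+j)·(3×3 minor ij) of I−A; the adjugate is their transpose:
adj(I−A) = Cᵀ =
  [ 0.737750   0.336750   0.234750   0.162250]
  [ 0.181625   0.681250   0.194875   0.251125]
  [ 0.251500   0.303750   0.698750   0.122000]
  [ 0.068875   0.077750   0.066375   0.674625]
det(I−A) = Σ_j (I−A)_1j·C_1j = (0.90)(0.737750) + (-0.35)(0.181625) + (-0.20)(0.251500) + (-0.05)(0.068875) = 0.5466625
(I − A)⁻¹ = adj(I−A) / det(I−A) ≈
  [   1.34955     0.61601     0.42942     0.29680]
  [   0.33224     1.24620     0.35648     0.45938]
  [   0.46006     0.55564     1.27821     0.22317]
  [   0.12599     0.14223     0.12142     1.23408]
The output multiplier for sector j is the column-j sum of the Leontief inverse (I − A)⁻¹ = adj(I−A) / det(I−A).
Column 2 of adj(I−A): (0.336750, 0.681250, 0.303750, 0.077750); det(I−A) = 0.5466625.
m_2 = (0.336750 + 0.681250 + 0.303750 + 0.077750) / 0.5466625 = 1.3995 / 0.5466625 ≈ 2.5601.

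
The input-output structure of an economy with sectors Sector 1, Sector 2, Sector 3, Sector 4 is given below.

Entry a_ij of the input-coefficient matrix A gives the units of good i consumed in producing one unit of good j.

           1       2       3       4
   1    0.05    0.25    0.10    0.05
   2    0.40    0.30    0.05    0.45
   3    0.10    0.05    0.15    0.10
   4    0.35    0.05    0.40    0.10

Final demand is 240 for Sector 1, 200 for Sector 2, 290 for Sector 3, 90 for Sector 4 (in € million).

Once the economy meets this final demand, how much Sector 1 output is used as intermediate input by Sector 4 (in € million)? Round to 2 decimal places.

I − A =
  [   0.95    -0.25    -0.10    -0.05]
  [  -0.40     0.70    -0.05    -0.45]
  [  -0.10    -0.05     0.85    -0.10]
  [  -0.35    -0.05    -0.40     0.90]
Compute the cofactors C_ij = (−1)^(i+j)·(3×3 minor ij) of I−A; the adjugate is their transpose:
adj(I−A) = Cᵀ =
  [ 0.476875   0.189375   0.131125   0.135750]
  [ 0.448125   0.659375   0.272625   0.384875]
  [ 0.113125   0.078125   0.434500   0.093625]
  [ 0.260625   0.145000   0.259250   0.467625]
det(I−A) = Σ_j (I−A)_1j·C_1j = (0.95)(0.476875) + (-0.25)(0.448125) + (-0.10)(0.113125) + (-0.05)(0.260625) = 0.31665625
(I − A)⁻¹ = adj(I−A) / det(I−A) ≈
  [   1.5060     0.5980     0.4141     0.4287]
  [   1.4152     2.0823     0.8609     1.2154]
  [   0.3572     0.2467     1.3722     0.2957]
  [   0.8231     0.4579     0.8187     1.4768]
First solve x = (I − A)⁻¹ d = adj(I−A)·d / det(I−A); in particular x_4 = (0.260625·240 + 0.145000·200 + 0.259250·290 + 0.467625·90) / 0.31665625 = 208.81875 / 0.31665625 ≈ 659.4493.
Intermediate flow from 1 to 4: z_14 = a_14 · x_4 = 0.05 × 208.81875 / 0.31665625 = 10.4409375 / 0.31665625 ≈ 32.97.

z_14 = 32.97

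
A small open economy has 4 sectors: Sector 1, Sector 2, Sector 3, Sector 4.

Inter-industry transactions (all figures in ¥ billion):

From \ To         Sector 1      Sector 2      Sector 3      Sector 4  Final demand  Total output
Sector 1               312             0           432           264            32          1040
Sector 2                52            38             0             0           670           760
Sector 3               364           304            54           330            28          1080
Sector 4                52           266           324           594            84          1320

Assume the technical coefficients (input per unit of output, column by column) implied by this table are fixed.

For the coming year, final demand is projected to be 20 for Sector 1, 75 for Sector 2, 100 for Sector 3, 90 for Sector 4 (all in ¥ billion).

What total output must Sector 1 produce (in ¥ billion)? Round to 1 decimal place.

Technical coefficients a_ij = z_ij / X_j:
  a_11 = 312/1040 = 0.30, a_21 = 52/1040 = 0.05, a_31 = 364/1040 = 0.35, a_41 = 52/1040 = 0.05
  a_12 = 0/760 = 0.00, a_22 = 38/760 = 0.05, a_32 = 304/760 = 0.40, a_42 = 266/760 = 0.35
  a_13 = 432/1080 = 0.40, a_23 = 0/1080 = 0.00, a_33 = 54/1080 = 0.05, a_43 = 324/1080 = 0.30
  a_14 = 264/1320 = 0.20, a_24 = 0/1320 = 0.00, a_34 = 330/1320 = 0.25, a_44 = 594/1320 = 0.45
I − A =
  [   0.70     0.00    -0.40    -0.20]
  [  -0.05     0.95     0.00     0.00]
  [  -0.35    -0.40     0.95    -0.25]
  [  -0.05    -0.35    -0.30     0.55]
Compute the cofactors C_ij = (−1)^(i+j)·(3×3 minor ij) of I−A; the adjugate is their transpose:
adj(I−A) = Cᵀ =
  [ 0.425125   0.213500   0.266000   0.275500]
  [ 0.022375   0.200750   0.014000   0.014500]
  [ 0.210125   0.235750   0.352750   0.236750]
  [ 0.167500   0.275750   0.225500   0.490750]
det(I−A) = Σ_j (I−A)_1j·C_1j = (0.70)(0.425125) + (0.00)(0.022375) + (-0.40)(0.210125) + (-0.20)(0.167500) = 0.1800375
(I − A)⁻¹ = adj(I−A) / det(I−A) ≈
  [   2.3613     1.1859     1.4775     1.5302]
  [   0.1243     1.1150     0.0778     0.0805]
  [   1.1671     1.3094     1.9593     1.3150]
  [   0.9304     1.5316     1.2525     2.7258]
x = (I − A)⁻¹ d = adj(I−A)·d / det(I−A), with det(I−A) = 0.1800375:
  x_1 = (0.425125·20 + 0.213500·75 + 0.266000·100 + 0.275500·90) / 0.1800375 = 75.91 / 0.1800375 ≈ 421.6
  x_2 = (0.022375·20 + 0.200750·75 + 0.014000·100 + 0.014500·90) / 0.1800375 = 18.20875 / 0.1800375 ≈ 101.1
  x_3 = (0.210125·20 + 0.235750·75 + 0.352750·100 + 0.236750·90) / 0.1800375 = 78.46625 / 0.1800375 ≈ 435.8
  x_4 = (0.167500·20 + 0.275750·75 + 0.225500·100 + 0.490750·90) / 0.1800375 = 90.74875 / 0.1800375 ≈ 504.1

x_1 = 421.6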